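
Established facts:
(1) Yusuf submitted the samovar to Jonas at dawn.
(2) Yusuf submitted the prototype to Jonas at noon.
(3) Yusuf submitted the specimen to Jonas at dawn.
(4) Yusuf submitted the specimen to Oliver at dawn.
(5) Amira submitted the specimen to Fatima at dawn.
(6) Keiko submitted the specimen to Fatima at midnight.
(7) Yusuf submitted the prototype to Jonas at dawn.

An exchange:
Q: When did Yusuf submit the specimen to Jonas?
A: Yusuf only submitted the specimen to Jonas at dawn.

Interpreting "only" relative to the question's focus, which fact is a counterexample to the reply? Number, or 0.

Answering "When did ...?" puts focus on the setting — here, "at dawn".
"Only" then excludes alternative settings while the background — same agent, thing, recipient (Yusuf / the specimen / Jonas) — is held fixed.
No listed fact shares that background with another setting. Nothing contradicts the reply.
(Fact (1) would refute a reading with focus on the thing — but that is not what the question asks.)

0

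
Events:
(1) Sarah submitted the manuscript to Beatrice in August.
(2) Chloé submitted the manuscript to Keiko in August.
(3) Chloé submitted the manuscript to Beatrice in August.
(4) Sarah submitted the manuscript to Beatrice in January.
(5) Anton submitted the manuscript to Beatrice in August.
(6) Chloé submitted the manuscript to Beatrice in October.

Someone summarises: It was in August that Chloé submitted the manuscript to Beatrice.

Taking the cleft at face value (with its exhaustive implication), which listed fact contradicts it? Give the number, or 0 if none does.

Focus of the cleft: "in August" (the setting). Presupposed background: Chloé as agent and the manuscript as thing and Beatrice as recipient.
The exhaustive reading says no other setting fits that background.
Fact (6) shares the background but with setting = in October; exhaustivity is violated.

6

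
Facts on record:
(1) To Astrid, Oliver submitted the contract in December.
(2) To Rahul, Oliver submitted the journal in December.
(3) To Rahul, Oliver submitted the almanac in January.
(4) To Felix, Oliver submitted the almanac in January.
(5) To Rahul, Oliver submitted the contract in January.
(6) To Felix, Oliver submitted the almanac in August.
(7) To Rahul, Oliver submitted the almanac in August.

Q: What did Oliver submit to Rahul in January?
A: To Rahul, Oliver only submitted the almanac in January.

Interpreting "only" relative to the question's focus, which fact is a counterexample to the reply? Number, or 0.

The question "What did ...?" targets the thing, so in the reply the focus falls on "the almanac".
So "only" ranges over things; the rest (agent = Oliver, recipient = Rahul, setting = in January) is presupposed.
Fact (5) shares the background with a different thing (the contract) — counterexample.
(Fact (4) would refute a reading with focus on the recipient — but that is not what the question asks.)

5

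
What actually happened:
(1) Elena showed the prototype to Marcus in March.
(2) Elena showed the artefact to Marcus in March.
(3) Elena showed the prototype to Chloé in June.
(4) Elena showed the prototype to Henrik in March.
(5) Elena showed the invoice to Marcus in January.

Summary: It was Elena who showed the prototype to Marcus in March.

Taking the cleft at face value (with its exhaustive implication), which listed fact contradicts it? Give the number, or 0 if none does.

0

Focus of the cleft: "Elena" (the agent). Presupposed background: the prototype as thing and Marcus as recipient and in March as setting.
Exhaustivity: Elena is the only agent satisfying that background.
Every other fact differs from the presupposition on some backgrounded slot, so none challenges the exhaustivity.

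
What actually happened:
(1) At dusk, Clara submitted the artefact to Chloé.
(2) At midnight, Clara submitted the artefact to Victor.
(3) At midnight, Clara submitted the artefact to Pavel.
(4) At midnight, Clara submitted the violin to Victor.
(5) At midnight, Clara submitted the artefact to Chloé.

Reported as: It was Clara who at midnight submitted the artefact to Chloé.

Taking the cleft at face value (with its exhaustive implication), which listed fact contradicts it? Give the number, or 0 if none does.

Focus of the cleft: "Clara" (the agent). Presupposed background: same thing, recipient, setting (the artefact / Chloé / at midnight).
Exhaustivity: Clara is the only agent satisfying that background.
Every other fact differs from the presupposition on some backgrounded slot, so none challenges the exhaustivity.

0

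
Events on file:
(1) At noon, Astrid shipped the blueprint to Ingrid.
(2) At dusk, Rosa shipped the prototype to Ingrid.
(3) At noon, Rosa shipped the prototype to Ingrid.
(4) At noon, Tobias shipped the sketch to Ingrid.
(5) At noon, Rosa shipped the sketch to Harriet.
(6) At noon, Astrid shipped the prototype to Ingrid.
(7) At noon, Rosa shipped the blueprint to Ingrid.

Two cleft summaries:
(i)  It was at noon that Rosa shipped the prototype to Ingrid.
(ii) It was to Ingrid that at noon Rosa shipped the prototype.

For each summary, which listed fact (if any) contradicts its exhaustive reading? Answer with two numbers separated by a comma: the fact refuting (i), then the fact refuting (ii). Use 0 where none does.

(i): focus "at noon". Looking for Rosa as agent and the prototype as thing and Ingrid as recipient with some other setting — fact (2) has at dusk there. Refuted.
(ii): focus "Ingrid". No fact shares Rosa as agent and the prototype as thing and at noon as setting with a different recipient. 0.

2, 0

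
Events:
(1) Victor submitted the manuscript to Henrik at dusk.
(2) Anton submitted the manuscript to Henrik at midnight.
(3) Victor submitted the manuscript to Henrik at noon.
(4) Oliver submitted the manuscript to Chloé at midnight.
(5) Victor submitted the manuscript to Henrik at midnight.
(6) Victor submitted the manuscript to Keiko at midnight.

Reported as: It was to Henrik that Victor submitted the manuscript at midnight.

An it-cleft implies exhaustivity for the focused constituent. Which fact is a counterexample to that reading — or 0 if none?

6

The cleft puts "Henrik" in focus and presupposes the open proposition with same agent, thing, setting (Victor / the manuscript / at midnight).
The exhaustive reading says no other recipient fits that background.
But fact (6) also has same agent, thing, setting (Victor / the manuscript / at midnight), with recipient = Keiko — so the exhaustive reading fails.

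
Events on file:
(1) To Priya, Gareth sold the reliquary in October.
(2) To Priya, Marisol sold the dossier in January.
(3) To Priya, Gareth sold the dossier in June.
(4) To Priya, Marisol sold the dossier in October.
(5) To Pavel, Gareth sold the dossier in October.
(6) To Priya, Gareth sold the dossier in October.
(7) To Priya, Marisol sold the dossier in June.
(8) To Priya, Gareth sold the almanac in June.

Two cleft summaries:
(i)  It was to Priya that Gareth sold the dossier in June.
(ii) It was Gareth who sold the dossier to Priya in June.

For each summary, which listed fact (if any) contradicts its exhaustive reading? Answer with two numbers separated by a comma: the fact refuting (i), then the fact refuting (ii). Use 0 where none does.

0, 7

Summary (i) focuses "Priya" (the recipient); background agent = Gareth, thing = the dossier, setting = in June. No fact matches that background with a different recipient, so 0.
Summary (ii) focuses "Gareth" (the agent); background thing = the dossier, recipient = Priya, setting = in June. Fact (7) matches that background with agent = Marisol — refutes (ii).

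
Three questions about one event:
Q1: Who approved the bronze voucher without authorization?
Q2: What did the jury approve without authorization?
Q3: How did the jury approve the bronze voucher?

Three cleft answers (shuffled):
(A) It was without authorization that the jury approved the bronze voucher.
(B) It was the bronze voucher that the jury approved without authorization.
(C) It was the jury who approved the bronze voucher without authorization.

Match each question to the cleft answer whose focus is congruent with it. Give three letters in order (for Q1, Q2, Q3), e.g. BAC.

Q1 asks about the subject (agent); cleft (C) focuses "the jury", which is the subject (agent) — so Q1 → C.
Q2 asks about the direct object; cleft (B) focuses "the bronze voucher", which is the direct object — so Q2 → B.
Q3 asks about the manner; cleft (A) focuses "without authorization", which is the manner — so Q3 → A.
Mapping: Q1→C, Q2→B, Q3→A.

CBA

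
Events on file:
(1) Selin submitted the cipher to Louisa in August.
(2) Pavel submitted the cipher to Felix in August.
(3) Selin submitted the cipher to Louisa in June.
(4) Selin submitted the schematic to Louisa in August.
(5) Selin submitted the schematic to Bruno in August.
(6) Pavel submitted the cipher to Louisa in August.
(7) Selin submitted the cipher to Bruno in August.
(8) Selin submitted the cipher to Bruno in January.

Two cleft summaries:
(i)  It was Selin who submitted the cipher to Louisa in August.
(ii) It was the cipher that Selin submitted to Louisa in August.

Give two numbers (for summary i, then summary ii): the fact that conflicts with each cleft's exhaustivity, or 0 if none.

Summary (i) focuses "Selin" (the agent); background thing = the cipher, recipient = Louisa, setting = in August. Fact (6) matches that background with agent = Pavel — refutes (i).
Summary (ii) focuses "the cipher" (the thing); background agent = Selin, recipient = Louisa, setting = in August. Fact (4) matches that background with thing = the schematic — refutes (ii).

6, 4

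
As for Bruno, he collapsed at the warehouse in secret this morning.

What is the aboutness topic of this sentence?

Bruno

The construction explicitly marks "Bruno" as what the sentence is about — the topic.
The remainder of the clause is the comment (what is said about the topic).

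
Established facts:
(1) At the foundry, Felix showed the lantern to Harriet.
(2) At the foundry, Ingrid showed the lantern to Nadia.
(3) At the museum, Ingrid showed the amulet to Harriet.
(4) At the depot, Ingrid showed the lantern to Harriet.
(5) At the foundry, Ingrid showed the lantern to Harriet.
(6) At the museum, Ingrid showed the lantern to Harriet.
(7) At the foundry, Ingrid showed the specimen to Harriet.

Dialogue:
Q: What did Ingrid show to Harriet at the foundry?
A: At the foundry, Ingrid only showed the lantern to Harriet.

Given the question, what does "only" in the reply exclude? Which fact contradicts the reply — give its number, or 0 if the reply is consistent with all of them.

Answering "What did ...?" puts focus on the thing — here, "the lantern".
"Only" then excludes alternative things while the background — agent = Ingrid, recipient = Harriet, setting = at the foundry — is held fixed.
Fact (7) keeps agent = Ingrid, recipient = Harriet, setting = at the foundry but has thing = the specimen; that refutes the reply.
(Fact (4) would refute a reading with focus on the setting — but that is not what the question asks.)

7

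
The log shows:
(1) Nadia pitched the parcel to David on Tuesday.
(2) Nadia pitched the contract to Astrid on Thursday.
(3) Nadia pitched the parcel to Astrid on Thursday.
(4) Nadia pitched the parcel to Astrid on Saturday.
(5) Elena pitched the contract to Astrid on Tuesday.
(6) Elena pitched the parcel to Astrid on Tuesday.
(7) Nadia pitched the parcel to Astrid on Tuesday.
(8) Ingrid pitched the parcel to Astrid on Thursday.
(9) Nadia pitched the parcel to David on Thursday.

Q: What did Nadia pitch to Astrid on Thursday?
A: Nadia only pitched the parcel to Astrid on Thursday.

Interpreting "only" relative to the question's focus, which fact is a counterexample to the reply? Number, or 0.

2

The question "What did ...?" targets the thing, so in the reply the focus falls on "the parcel".
So "only" ranges over things; the rest (Nadia as agent and Astrid as recipient and on Thursday as setting) is presupposed.
Fact (2) keeps Nadia as agent and Astrid as recipient and on Thursday as setting but has thing = the contract; that refutes the reply.
(Fact (4) would refute a reading with focus on the setting — but that is not what the question asks.)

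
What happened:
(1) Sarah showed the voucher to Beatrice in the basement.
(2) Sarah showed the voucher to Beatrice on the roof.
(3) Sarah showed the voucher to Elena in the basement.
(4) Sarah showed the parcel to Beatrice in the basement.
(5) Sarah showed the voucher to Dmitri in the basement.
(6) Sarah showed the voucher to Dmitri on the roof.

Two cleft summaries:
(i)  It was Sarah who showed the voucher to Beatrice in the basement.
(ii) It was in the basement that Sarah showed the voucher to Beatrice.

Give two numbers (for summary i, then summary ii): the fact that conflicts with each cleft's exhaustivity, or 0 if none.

0, 2

Summary (i) focuses "Sarah" (the agent); background thing = the voucher, recipient = Beatrice, setting = in the basement. No fact matches that background with a different agent, so 0.
Summary (ii) focuses "in the basement" (the setting); background agent = Sarah, thing = the voucher, recipient = Beatrice. Fact (2) matches that background with setting = on the roof — refutes (ii).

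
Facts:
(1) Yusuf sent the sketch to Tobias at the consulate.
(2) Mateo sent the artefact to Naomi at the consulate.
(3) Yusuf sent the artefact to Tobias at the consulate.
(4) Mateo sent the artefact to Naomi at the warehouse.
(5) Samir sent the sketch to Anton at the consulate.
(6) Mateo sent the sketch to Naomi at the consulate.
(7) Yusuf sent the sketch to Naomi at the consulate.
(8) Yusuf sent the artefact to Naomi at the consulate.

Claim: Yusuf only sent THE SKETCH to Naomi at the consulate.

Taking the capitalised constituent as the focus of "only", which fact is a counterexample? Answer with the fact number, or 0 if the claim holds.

Focus (in capitals) is "the sketch" — the thing. "Only" excludes alternative things while holding fixed same agent, recipient, setting (Yusuf / Naomi / at the consulate).
Fact (8) matches on same agent, recipient, setting (Yusuf / Naomi / at the consulate), but has thing = the artefact instead. That refutes the claim.

8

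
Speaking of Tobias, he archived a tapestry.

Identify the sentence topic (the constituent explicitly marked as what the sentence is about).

Tobias

The construction explicitly marks "Tobias" as what the sentence is about — the topic.
The remainder of the clause is the comment (what is said about the topic).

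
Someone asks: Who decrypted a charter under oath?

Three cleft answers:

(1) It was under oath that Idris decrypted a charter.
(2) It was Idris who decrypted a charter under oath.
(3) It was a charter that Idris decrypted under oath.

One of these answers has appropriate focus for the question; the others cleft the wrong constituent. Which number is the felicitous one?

2

The question word "who" targets the subject (agent).
Option (1) clefts "under oath" — the manner, not what was asked.
Option (2) clefts "Idris" — that matches what the question asks about.
Option (3) clefts "a charter" — the direct object, not what was asked.
So the congruent reply is (2).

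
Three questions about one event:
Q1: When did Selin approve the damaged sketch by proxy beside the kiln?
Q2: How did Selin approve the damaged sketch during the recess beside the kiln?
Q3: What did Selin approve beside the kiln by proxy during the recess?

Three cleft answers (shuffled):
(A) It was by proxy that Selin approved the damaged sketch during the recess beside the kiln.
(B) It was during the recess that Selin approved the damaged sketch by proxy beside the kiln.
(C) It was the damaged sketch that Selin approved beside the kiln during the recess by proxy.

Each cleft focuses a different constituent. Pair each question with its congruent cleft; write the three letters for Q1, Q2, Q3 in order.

Q1 asks about the time; cleft (B) focuses "during the recess", which is the time — so Q1 → B.
Q2 asks about the manner; cleft (A) focuses "by proxy", which is the manner — so Q2 → A.
Q3 asks about the direct object; cleft (C) focuses "the damaged sketch", which is the direct object — so Q3 → C.
Mapping: Q1→B, Q2→A, Q3→C.

BAC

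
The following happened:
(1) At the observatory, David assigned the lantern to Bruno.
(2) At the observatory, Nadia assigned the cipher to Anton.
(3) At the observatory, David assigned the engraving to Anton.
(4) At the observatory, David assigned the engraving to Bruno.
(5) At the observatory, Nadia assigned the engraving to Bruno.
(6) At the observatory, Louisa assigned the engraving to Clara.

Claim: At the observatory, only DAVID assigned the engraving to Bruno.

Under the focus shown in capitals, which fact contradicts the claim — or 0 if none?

Focus (in capitals) is "David" — the agent. "Only" excludes alternative agents while holding fixed same thing, recipient, setting (the engraving / Bruno / at the observatory).
Fact (5) matches on same thing, recipient, setting (the engraving / Bruno / at the observatory), but has agent = Nadia instead. That refutes the claim.

5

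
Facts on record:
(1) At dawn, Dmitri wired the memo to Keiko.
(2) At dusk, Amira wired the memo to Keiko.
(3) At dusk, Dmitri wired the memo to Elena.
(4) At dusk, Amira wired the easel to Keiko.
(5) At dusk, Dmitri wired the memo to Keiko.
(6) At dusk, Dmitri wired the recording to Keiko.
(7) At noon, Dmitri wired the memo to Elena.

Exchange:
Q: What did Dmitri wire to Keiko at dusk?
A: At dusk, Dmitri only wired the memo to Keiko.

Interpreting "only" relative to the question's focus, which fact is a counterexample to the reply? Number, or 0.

The question "What did ...?" targets the thing, so in the reply the focus falls on "the memo".
So "only" ranges over things; the rest (agent = Dmitri, recipient = Keiko, setting = at dusk) is presupposed.
Fact (6) keeps agent = Dmitri, recipient = Keiko, setting = at dusk but has thing = the recording; that refutes the reply.
(Fact (1) would refute a reading with focus on the setting — but that is not what the question asks.)

6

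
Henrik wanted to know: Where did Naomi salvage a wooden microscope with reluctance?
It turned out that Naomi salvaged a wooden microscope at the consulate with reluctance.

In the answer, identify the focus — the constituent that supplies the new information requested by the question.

at the consulate

The wh-word "where" asks about the location.
In the answer, "Naomi", "a wooden microscope" and "with reluctance" are given — repeated from the question.
The constituent filling the location gap is "at the consulate"; that is the focus and would carry nuclear stress.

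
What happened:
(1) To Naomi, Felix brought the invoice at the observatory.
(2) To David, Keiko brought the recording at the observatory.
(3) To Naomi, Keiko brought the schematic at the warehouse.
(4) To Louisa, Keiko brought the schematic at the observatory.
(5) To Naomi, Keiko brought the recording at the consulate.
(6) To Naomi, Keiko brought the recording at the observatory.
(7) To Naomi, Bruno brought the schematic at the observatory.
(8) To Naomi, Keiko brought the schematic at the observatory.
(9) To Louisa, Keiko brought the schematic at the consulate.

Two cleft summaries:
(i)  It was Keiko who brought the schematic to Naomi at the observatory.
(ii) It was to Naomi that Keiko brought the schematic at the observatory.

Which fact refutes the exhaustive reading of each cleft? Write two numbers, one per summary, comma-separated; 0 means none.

Summary (i) focuses "Keiko" (the agent); background thing = the schematic, recipient = Naomi, setting = at the observatory. Fact (7) matches that background with agent = Bruno — refutes (i).
Summary (ii) focuses "Naomi" (the recipient); background agent = Keiko, thing = the schematic, setting = at the observatory. Fact (4) matches that background with recipient = Louisa — refutes (ii).

7, 4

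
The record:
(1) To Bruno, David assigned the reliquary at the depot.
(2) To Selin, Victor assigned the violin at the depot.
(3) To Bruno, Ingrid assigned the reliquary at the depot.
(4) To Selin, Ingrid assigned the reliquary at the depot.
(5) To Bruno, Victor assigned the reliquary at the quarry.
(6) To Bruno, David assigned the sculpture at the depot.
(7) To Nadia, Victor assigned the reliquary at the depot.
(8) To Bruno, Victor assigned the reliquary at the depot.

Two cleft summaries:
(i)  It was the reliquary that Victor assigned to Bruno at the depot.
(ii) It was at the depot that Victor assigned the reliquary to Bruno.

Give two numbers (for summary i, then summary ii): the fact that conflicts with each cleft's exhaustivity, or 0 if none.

0, 5

(i): focus "the reliquary". No fact shares Victor as agent and Bruno as recipient and at the depot as setting with a different thing. 0.
(ii): focus "at the depot". Looking for Victor as agent and the reliquary as thing and Bruno as recipient with some other setting — fact (5) has at the quarry there. Refuted.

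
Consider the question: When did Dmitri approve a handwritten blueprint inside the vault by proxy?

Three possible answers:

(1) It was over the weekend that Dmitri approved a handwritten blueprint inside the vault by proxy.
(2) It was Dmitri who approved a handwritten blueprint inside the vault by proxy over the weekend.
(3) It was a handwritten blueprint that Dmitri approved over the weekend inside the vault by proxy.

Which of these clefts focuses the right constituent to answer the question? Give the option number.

The question word "when" targets the time.
Option (1) clefts "over the weekend" — that matches what the question asks about.
Option (2) clefts "Dmitri" — the subject (agent), not what was asked.
Option (3) clefts "a handwritten blueprint" — the direct object, not what was asked.
So the congruent reply is (1).

1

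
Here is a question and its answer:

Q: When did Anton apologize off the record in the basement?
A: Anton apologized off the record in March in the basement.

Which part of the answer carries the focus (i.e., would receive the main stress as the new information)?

in March

The wh-word "when" asks about the time.
In the answer, "Anton", "off the record" and "in the basement" are given — repeated from the question.
The constituent filling the time gap is "in March"; that is the focus and would carry nuclear stress.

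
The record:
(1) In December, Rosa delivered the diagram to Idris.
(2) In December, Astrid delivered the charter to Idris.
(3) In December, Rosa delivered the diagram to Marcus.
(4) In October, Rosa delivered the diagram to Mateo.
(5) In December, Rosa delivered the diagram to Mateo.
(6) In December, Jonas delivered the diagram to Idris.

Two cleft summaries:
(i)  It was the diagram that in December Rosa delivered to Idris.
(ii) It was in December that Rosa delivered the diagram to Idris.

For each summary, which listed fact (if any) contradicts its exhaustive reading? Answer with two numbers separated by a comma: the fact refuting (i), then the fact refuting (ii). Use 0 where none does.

(i): focus "the diagram". No fact shares Rosa as agent and Idris as recipient and in December as setting with a different thing. 0.
(ii): focus "in December". No fact shares Rosa as agent and the diagram as thing and Idris as recipient with a different setting. 0.

0, 0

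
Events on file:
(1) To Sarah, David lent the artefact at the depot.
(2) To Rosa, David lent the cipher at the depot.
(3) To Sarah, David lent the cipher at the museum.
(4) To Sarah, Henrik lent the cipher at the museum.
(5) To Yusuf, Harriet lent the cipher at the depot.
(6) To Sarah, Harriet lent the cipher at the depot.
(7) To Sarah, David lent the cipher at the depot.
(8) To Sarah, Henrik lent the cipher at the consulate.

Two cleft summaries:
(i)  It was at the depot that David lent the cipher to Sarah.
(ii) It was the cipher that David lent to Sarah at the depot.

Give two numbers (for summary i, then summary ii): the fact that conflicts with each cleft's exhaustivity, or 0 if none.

(i): focus "at the depot". Looking for agent = David, thing = the cipher, recipient = Sarah with some other setting — fact (3) has at the museum there. Refuted.
(ii): focus "the cipher". Looking for agent = David, recipient = Sarah, setting = at the depot with some other thing — fact (1) has the artefact there. Refuted.

3, 1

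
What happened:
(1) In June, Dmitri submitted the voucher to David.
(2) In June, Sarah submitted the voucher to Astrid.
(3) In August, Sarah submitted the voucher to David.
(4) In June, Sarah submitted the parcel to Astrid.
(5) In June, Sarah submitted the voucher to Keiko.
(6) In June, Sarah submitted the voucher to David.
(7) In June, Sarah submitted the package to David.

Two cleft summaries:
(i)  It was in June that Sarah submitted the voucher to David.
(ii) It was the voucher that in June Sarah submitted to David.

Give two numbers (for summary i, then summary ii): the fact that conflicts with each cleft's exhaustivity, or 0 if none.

(i): focus "in June". Looking for same agent, thing, recipient (Sarah / the voucher / David) with some other setting — fact (3) has in August there. Refuted.
(ii): focus "the voucher". Looking for same agent, recipient, setting (Sarah / David / in June) with some other thing — fact (7) has the package there. Refuted.

3, 7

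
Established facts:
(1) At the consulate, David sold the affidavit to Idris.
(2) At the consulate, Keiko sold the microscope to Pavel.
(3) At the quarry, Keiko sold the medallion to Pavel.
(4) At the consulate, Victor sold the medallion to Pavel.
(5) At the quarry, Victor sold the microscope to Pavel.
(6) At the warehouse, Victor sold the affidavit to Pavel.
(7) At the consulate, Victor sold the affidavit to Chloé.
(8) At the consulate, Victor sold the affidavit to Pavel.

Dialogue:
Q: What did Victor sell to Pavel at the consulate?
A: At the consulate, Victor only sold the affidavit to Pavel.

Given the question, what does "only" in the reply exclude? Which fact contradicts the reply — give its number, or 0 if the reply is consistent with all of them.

4

The question "What did ...?" targets the thing, so in the reply the focus falls on "the affidavit".
So "only" ranges over things; the rest (same agent, recipient, setting (Victor / Pavel / at the consulate)) is presupposed.
Fact (4) shares the background with a different thing (the medallion) — counterexample.
(Fact (6) would refute a reading with focus on the setting — but that is not what the question asks.)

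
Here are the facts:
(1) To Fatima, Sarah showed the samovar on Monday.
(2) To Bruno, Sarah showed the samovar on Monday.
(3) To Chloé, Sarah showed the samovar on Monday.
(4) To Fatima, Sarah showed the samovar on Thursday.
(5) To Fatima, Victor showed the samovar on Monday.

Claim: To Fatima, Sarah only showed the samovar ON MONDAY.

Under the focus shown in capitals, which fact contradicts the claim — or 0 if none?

The capitals mark "on Monday" as focus. So "only" rules out other settings, with the rest (agent = Sarah, thing = the samovar, recipient = Fatima) as background.
Fact (4) matches on agent = Sarah, thing = the samovar, recipient = Fatima, but has setting = on Thursday instead. That refutes the claim.

4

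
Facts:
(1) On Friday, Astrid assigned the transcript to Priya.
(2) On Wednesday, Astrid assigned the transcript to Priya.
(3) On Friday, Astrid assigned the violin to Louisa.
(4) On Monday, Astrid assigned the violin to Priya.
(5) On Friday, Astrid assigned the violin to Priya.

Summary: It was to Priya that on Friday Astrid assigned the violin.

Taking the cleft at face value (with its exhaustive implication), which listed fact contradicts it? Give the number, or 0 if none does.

The cleft puts "Priya" in focus and presupposes the open proposition with same agent, thing, setting (Astrid / the violin / on Friday).
The exhaustive reading says no other recipient fits that background.
Fact (3) shares the background but with recipient = Louisa; exhaustivity is violated.

3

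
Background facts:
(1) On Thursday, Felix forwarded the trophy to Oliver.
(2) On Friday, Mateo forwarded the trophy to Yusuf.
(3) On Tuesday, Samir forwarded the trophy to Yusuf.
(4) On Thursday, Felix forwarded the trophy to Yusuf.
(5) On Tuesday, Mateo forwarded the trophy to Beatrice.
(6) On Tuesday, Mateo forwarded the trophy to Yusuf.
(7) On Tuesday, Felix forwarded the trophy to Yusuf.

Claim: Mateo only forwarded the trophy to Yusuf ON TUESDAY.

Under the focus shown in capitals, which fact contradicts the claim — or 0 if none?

2

The capitals mark "on Tuesday" as focus. So "only" rules out other settings, with the rest (Mateo as agent and the trophy as thing and Yusuf as recipient) as background.
Fact (2) shares the background but differs in setting (on Friday) — a counterexample.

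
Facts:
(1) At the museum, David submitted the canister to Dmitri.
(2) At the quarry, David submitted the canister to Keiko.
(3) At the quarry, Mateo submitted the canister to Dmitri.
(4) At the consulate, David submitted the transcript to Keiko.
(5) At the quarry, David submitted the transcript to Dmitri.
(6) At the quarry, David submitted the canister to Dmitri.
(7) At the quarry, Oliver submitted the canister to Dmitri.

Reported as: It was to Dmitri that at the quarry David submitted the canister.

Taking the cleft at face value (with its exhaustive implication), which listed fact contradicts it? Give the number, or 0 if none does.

2

Focus of the cleft: "Dmitri" (the recipient). Presupposed background: same agent, thing, setting (David / the canister / at the quarry).
The exhaustive reading says no other recipient fits that background.
Fact (2) shares the background but with recipient = Keiko; exhaustivity is violated.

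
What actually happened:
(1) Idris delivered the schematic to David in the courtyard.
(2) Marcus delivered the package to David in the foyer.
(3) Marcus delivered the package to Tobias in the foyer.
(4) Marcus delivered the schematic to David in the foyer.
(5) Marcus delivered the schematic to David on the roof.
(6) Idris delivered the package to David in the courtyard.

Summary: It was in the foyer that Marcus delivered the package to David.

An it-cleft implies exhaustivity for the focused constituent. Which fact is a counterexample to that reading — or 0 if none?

0

Focus of the cleft: "in the foyer" (the setting). Presupposed background: Marcus as agent and the package as thing and David as recipient.
Exhaustivity: in the foyer is the only setting satisfying that background.
No listed fact matches the background with a different setting. Exhaustivity holds.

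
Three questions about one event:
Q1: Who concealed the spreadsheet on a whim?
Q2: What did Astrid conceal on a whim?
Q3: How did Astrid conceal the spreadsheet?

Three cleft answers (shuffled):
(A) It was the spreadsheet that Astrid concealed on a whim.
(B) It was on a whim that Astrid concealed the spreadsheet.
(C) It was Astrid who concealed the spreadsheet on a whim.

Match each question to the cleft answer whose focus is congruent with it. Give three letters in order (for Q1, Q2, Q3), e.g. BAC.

CAB

Q1 asks about the subject (agent); cleft (C) focuses "Astrid", which is the subject (agent) — so Q1 → C.
Q2 asks about the direct object; cleft (A) focuses "the spreadsheet", which is the direct object — so Q2 → A.
Q3 asks about the manner; cleft (B) focuses "on a whim", which is the manner — so Q3 → B.
Mapping: Q1→C, Q2→A, Q3→B.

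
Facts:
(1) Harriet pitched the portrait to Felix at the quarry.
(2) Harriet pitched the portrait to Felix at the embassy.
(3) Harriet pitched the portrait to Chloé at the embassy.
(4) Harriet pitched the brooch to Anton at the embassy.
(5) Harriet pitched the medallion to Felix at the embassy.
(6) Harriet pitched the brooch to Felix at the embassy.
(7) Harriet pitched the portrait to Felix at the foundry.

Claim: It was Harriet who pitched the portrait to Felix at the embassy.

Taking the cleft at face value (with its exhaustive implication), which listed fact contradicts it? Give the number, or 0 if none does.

Focus of the cleft: "Harriet" (the agent). Presupposed background: the portrait as thing and Felix as recipient and at the embassy as setting.
Exhaustivity: Harriet is the only agent satisfying that background.
Every other fact differs from the presupposition on some backgrounded slot, so none challenges the exhaustivity.

0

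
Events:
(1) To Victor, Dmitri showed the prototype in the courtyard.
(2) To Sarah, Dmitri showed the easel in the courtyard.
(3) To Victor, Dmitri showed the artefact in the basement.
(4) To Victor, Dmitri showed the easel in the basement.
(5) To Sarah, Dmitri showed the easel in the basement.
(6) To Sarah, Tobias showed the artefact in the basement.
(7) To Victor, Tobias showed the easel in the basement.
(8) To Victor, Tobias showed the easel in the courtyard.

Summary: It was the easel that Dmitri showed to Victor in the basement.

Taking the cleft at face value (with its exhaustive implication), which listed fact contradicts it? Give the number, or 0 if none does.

3

The cleft puts "the easel" in focus and presupposes the open proposition with agent = Dmitri, recipient = Victor, setting = in the basement.
Exhaustivity: the easel is the only thing satisfying that background.
Fact (3) shares the background but with thing = the artefact; exhaustivity is violated.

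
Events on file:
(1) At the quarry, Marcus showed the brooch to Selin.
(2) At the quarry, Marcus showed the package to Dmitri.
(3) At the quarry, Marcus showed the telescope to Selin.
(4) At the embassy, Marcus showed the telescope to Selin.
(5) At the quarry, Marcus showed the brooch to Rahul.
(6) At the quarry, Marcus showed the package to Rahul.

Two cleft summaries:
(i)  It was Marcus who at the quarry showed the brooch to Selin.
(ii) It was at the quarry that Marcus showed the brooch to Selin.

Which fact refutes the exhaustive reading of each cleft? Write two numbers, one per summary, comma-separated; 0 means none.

Summary (i) focuses "Marcus" (the agent); background the brooch as thing and Selin as recipient and at the quarry as setting. No fact matches that background with a different agent, so 0.
Summary (ii) focuses "at the quarry" (the setting); background Marcus as agent and the brooch as thing and Selin as recipient. No fact matches that background with a different setting, so 0.

0, 0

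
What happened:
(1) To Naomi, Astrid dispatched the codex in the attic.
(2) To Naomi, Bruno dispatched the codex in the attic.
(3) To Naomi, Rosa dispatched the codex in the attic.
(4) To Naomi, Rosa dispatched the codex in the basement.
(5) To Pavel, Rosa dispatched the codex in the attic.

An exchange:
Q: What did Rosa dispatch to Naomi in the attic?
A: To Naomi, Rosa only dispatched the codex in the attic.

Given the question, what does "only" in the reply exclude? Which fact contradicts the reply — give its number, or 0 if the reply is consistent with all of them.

0

The question "What did ...?" targets the thing, so in the reply the focus falls on "the codex".
So "only" ranges over things; the rest (Rosa as agent and Naomi as recipient and in the attic as setting) is presupposed.
No fact keeps Rosa as agent and Naomi as recipient and in the attic as setting while changing the thing; every other fact differs on something backgrounded. The reply stands.
(Fact (5) would refute a reading with focus on the recipient — but that is not what the question asks.)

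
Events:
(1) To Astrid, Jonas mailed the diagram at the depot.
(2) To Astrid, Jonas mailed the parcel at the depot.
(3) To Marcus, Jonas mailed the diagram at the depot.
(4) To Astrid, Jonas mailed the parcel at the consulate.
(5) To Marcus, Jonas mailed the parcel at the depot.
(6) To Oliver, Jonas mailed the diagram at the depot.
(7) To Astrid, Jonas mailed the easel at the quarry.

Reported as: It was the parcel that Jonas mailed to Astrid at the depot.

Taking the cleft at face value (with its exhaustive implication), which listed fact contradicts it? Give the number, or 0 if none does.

Focus of the cleft: "the parcel" (the thing). Presupposed background: agent = Jonas, recipient = Astrid, setting = at the depot.
The exhaustive reading says no other thing fits that background.
Fact (1) shares the background but with thing = the diagram; exhaustivity is violated.

1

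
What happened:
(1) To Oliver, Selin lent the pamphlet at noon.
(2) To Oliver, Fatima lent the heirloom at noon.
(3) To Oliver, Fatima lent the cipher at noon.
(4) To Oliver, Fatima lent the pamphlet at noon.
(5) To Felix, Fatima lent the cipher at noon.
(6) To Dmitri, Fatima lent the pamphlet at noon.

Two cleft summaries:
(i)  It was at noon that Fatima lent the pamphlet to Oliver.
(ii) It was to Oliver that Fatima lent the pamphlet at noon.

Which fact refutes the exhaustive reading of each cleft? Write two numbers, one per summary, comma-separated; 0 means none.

0, 6

(i): focus "at noon". No fact shares Fatima as agent and the pamphlet as thing and Oliver as recipient with a different setting. 0.
(ii): focus "Oliver". Looking for Fatima as agent and the pamphlet as thing and at noon as setting with some other recipient — fact (6) has Dmitri there. Refuted.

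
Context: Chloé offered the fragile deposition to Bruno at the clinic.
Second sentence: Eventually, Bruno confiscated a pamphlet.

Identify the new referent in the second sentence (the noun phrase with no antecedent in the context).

"Bruno" in the second sentence is given — already mentioned in the context.
"a pamphlet" has no antecedent in the context; it is discourse-new (the indefinite article also signals a new referent).

a pamphlet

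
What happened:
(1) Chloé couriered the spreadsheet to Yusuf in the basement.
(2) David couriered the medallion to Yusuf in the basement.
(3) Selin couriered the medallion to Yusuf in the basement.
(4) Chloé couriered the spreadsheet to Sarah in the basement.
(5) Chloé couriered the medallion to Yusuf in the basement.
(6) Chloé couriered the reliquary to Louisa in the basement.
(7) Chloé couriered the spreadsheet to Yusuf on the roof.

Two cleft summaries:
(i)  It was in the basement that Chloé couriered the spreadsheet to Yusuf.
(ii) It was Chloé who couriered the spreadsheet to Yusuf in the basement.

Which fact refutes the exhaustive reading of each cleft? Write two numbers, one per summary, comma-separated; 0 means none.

Summary (i) focuses "in the basement" (the setting); background agent = Chloé, thing = the spreadsheet, recipient = Yusuf. Fact (7) matches that background with setting = on the roof — refutes (i).
Summary (ii) focuses "Chloé" (the agent); background thing = the spreadsheet, recipient = Yusuf, setting = in the basement. No fact matches that background with a different agent, so 0.

7, 0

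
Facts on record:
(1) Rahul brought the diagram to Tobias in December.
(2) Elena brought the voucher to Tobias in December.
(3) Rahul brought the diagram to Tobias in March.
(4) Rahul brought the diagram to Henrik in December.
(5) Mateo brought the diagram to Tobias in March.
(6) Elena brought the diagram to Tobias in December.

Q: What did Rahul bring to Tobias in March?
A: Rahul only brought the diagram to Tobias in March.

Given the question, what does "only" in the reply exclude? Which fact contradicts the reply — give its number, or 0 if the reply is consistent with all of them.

0

Answering "What did ...?" puts focus on the thing — here, "the diagram".
"Only" then excludes alternative things while the background — agent = Rahul, recipient = Tobias, setting = in March — is held fixed.
No listed fact shares that background with another thing. Nothing contradicts the reply.
(Fact (1) would refute a reading with focus on the setting — but that is not what the question asks.)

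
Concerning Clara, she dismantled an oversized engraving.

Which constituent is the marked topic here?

The construction explicitly marks "Clara" as what the sentence is about — the topic.
The remainder of the clause is the comment (what is said about the topic).

Clara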